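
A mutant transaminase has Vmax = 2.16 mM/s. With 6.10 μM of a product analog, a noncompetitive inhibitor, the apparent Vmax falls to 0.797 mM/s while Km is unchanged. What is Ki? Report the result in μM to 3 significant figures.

Noncompetitive: Vmax,app = Vmax/α with α = 1 + [I]/Ki.
α = Vmax/Vmax,app = 2.16/0.797 = 2.710.
Ki = [I]/(α − 1) = 6.10/1.710 = 3.57 μM.

3.57 μM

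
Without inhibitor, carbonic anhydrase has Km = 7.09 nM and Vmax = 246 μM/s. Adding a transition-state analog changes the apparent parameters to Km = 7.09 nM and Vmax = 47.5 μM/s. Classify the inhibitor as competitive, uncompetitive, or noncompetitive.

noncompetitive

Vmax decreases (246 → 47.5 μM/s) while Km is unchanged — pure noncompetitive inhibition.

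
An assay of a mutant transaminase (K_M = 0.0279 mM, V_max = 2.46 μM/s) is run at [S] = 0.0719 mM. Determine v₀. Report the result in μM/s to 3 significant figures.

1.77 μM/s

v = Vmax·[S]/(Km + [S]) = 2.46 × 0.0719 / (0.0279 + 0.0719)
  = 0.1769 / 0.09980 = 1.77 μM/s.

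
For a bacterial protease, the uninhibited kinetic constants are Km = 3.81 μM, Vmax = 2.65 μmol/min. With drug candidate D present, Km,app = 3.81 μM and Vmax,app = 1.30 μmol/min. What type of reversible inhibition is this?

noncompetitive

Vmax decreases (2.65 → 1.30 μmol/min) while Km is unchanged — pure noncompetitive inhibition.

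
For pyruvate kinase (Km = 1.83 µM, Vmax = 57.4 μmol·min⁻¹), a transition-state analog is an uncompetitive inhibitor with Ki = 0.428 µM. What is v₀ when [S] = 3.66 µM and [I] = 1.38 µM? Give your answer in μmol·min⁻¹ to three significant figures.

12.1 μmol·min⁻¹

α = 1 + [I]/Ki = 1 + 1.38/0.428 = 4.224.
For an uncompetitive inhibitor, both parameters are divided by α, giving Vmax/α and Km/α: Km,app = 0.433 µM, Vmax,app = 13.6 μmol·min⁻¹.
v = Vmax,app·[S]/(Km,app + [S]) = 13.6 × 3.66/(0.433 + 3.66) = 12.1 μmol·min⁻¹.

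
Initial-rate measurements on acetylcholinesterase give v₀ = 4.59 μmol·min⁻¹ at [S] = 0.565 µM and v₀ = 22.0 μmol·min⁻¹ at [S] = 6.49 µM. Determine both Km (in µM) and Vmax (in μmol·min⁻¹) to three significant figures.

Km = 3.68 µM; Vmax = 34.5 μmol·min⁻¹

From v = Vmax[S]/(Km+[S]), each point gives Vmax = v(Km+[S])/[S].
Equating: 4.59(Km+0.565)/0.565 = 22.0(Km+6.49)/6.49.
8.124·Km + 4.59 = 3.390·Km + 22.0, so (8.124 − 3.390)·Km = 22.0 − 4.59.
Km = 17.41/4.734 = 3.68 µM; then Vmax = 4.59(3.68+0.565)/0.565 = 34.5 μmol·min⁻¹.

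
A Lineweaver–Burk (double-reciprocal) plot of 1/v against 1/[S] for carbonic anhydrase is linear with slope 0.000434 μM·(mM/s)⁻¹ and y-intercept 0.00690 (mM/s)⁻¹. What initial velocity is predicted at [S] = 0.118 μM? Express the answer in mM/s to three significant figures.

94.5 mM/s

The y-intercept is 1/Vmax, so Vmax = 1/0.00690 = 145 mM/s.
The slope is Km/Vmax, so Km = 0.000434 × 145 = 0.0629 μM.
Then v = 145 × 0.118/(0.0629 + 0.118) = 94.5 mM/s.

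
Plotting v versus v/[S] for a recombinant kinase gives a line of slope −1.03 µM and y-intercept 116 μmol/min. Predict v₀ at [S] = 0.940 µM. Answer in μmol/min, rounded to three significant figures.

In the Eadie–Hofstee form v = Vmax − Km·(v/[S]), the slope is −Km and the intercept is Vmax, so Km = 1.03 µM and Vmax = 116 μmol/min.
v = 116 × 0.940/(1.03 + 0.940) = 55.4 μmol/min.

55.4 μmol/min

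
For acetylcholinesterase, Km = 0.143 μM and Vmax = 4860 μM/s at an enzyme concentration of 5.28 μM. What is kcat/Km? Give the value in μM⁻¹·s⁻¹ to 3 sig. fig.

kcat = Vmax/[E]total = 4860/5.28 = 920 s⁻¹.
kcat/Km = 920/0.143 = 6440 μM⁻¹·s⁻¹.

6440 μM⁻¹·s⁻¹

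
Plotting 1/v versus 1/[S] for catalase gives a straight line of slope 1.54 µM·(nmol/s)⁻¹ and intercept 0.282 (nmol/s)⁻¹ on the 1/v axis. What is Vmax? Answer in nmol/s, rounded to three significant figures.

3.55 nmol/s

The y-intercept of a Lineweaver–Burk plot equals 1/Vmax, so Vmax = 1/0.282 = 3.55 nmol/s.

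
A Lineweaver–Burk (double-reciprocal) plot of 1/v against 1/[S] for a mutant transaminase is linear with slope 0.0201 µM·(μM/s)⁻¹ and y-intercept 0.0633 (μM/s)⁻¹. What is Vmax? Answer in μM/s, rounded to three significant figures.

The y-intercept of a Lineweaver–Burk plot equals 1/Vmax, so Vmax = 1/0.0633 = 15.8 μM/s.

15.8 μM/s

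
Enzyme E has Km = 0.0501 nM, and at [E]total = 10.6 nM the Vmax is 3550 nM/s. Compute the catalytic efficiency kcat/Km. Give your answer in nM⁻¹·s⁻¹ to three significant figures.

kcat = Vmax/[E]total = 3550/10.6 = 335 s⁻¹.
kcat/Km = 335/0.0501 = 6680 nM⁻¹·s⁻¹.

6680 nM⁻¹·s⁻¹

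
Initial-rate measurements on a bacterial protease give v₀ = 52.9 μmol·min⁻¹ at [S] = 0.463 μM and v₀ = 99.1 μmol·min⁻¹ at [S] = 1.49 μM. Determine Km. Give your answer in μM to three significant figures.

In reciprocal form, 1/v = (Km/Vmax)·(1/[S]) + 1/Vmax. The two points give (1/[S], 1/v) = (2.160, 0.01890) and (0.6711, 0.01009).
Slope = (0.01890 − 0.01009)/(2.160 − 0.6711) = 0.005920; intercept = 0.01890 − 0.005920×2.160 = 0.006118.
Vmax = 1/intercept = 163 μmol·min⁻¹; Km = slope × Vmax = 0.005920 × 163 = 0.968 μM.

0.968 μM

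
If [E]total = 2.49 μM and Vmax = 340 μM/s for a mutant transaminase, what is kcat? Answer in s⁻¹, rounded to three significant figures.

137 s⁻¹

kcat = Vmax/[E]total = 340 μM/s / 2.49 μM = 137 s⁻¹.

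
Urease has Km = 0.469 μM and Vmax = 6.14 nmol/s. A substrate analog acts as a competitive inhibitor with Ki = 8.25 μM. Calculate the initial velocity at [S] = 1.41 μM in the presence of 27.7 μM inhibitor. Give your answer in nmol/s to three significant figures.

With α = 1 + [I]/Ki = 1 + 27.7/8.25 = 4.358, the competitive rate law is v = Vmax[S] / (αKm + [S]).
v = 6.14×1.41 / (4.358×0.469 + 1.41) = 8.657/3.454 = 2.51 nmol/s.

2.51 nmol/s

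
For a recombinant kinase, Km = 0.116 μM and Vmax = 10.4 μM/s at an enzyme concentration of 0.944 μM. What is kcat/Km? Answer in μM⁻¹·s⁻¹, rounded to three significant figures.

95.0 μM⁻¹·s⁻¹

kcat = Vmax/[E]total = 10.4/0.944 = 11.0 s⁻¹.
kcat/Km = 11.0/0.116 = 95.0 μM⁻¹·s⁻¹.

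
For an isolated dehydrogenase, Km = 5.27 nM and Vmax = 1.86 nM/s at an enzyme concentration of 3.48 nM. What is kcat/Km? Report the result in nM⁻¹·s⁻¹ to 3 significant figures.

kcat = Vmax/[E]total = 1.86/3.48 = 0.534 s⁻¹.
kcat/Km = 0.534/5.27 = 0.101 nM⁻¹·s⁻¹.

0.101 nM⁻¹·s⁻¹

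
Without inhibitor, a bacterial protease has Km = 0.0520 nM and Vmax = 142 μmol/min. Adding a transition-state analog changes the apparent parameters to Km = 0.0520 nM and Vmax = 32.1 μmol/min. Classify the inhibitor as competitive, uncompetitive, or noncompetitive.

noncompetitive

Vmax decreases (142 → 32.1 μmol/min) while Km is unchanged — pure noncompetitive inhibition.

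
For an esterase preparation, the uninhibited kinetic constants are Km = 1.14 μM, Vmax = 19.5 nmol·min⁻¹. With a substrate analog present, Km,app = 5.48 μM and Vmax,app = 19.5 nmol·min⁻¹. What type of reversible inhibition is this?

Km increases (1.14 → 5.48 μM) while Vmax is unchanged — the hallmark of competitive inhibition.

competitive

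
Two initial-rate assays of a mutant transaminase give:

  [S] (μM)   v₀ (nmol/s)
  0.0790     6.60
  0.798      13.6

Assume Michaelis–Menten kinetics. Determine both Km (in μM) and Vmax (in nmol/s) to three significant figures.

In reciprocal form, 1/v = (Km/Vmax)·(1/[S]) + 1/Vmax. The two points give (1/[S], 1/v) = (12.66, 0.1515) and (1.253, 0.07353).
Slope = (0.1515 − 0.07353)/(12.66 − 1.253) = 0.006838; intercept = 0.1515 − 0.006838×12.66 = 0.06496.
Vmax = 1/intercept = 15.4 nmol/s; Km = slope × Vmax = 0.006838 × 15.4 = 0.105 μM.

Km = 0.105 μM; Vmax = 15.4 nmol/s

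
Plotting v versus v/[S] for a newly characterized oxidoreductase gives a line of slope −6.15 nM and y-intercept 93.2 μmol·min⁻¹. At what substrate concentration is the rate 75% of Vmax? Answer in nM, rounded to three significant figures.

The Eadie–Hofstee slope gives Km = 6.15 nM (slope = −Km).
v/Vmax = [S]/(Km+[S]) = 0.75 ⇒ [S] = Km·0.75/(1−0.75) = 6.15 × 3.000 = 18.5 nM.

18.5 nM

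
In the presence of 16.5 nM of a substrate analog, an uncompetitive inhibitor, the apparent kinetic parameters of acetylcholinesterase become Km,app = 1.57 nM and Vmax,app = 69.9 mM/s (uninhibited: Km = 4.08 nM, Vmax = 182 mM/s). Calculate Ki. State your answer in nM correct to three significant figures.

10.3 nM

Uncompetitive: Vmax,app = Vmax/α (and Km,app = Km/α) with α = 1 + [I]/Ki.
α = Vmax/Vmax,app = 182/69.9 = 2.604.
Since α = 1 + [I]/Ki, [I]/Ki = 2.604 − 1 = 1.604 and Ki = 16.5/1.604 = 10.3 nM.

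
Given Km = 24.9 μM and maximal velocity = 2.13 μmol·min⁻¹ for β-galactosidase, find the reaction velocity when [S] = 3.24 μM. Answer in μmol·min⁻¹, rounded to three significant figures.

v = Vmax·[S]/(Km + [S]) = 2.13 × 3.24 / (24.9 + 3.24)
  = 6.901 / 28.14 = 0.245 μmol·min⁻¹.

0.245 μmol·min⁻¹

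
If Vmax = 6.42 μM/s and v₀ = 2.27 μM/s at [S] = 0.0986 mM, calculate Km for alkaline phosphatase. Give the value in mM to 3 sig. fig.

0.180 mM

From v = Vmax[S]/(Km+[S]), Km = [S](Vmax − v)/v.
Km = 0.0986 × (6.42 − 2.27) / 2.27 = 0.4092/2.27 = 0.180 mM.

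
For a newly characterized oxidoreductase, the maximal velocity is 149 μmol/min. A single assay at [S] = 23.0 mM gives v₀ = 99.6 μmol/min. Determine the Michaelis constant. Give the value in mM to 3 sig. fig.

11.4 mM

v/Vmax = 99.6/149 = 0.6685 = [S]/(Km+[S]).
So Km + [S] = [S]/0.6685 = 34.41 mM, giving Km = 34.41 − 23.0 = 11.4 mM.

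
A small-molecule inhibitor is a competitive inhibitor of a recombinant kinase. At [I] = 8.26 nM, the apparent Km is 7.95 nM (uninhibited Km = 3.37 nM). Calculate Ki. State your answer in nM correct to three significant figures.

Competitive: Km,app = α·Km with α = 1 + [I]/Ki.
α = Km,app/Km = 7.95/3.37 = 2.359.
Ki = [I]/(α − 1) = 8.26/1.359 = 6.08 nM.

6.08 nM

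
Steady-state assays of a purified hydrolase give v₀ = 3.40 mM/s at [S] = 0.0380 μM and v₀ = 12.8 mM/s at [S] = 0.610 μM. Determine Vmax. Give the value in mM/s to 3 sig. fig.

15.7 mM/s

From v = Vmax[S]/(Km+[S]), each point gives Vmax = v(Km+[S])/[S].
Equating: 3.40(Km+0.0380)/0.0380 = 12.8(Km+0.610)/0.610.
89.47·Km + 3.40 = 20.98·Km + 12.8, so (89.47 − 20.98)·Km = 12.8 − 3.40.
Km = 9.400/68.49 = 0.137 μM; then Vmax = 3.40(0.137+0.0380)/0.0380 = 15.7 mM/s.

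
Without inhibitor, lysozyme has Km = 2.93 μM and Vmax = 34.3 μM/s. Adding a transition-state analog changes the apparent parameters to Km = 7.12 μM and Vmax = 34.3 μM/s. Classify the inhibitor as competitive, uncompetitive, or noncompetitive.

Km increases (2.93 → 7.12 μM) while Vmax is unchanged — the hallmark of competitive inhibition.

competitive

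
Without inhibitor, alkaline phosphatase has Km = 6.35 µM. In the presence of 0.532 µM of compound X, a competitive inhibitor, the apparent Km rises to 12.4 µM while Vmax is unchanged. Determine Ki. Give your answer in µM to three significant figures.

0.558 µM

Competitive: Km,app = α·Km with α = 1 + [I]/Ki.
α = Km,app/Km = 12.4/6.35 = 1.953.
Ki = [I]/(α − 1) = 0.532/0.9528 = 0.558 µM.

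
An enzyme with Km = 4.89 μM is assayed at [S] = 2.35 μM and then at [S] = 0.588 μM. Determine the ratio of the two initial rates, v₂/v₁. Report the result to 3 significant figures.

0.331

Since Vmax cancels, v₂/v₁ = [S]₂(Km+[S]₁) / [S]₁(Km+[S]₂).
= 0.588×(4.89+2.35) / (2.35×(4.89+0.588)) = 4.257/12.87 = 0.331.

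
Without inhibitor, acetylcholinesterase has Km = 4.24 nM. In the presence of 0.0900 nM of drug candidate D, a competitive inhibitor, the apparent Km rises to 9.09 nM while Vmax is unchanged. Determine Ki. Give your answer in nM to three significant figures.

0.0787 nM

Competitive: Km,app = α·Km with α = 1 + [I]/Ki.
α = Km,app/Km = 9.09/4.24 = 2.144.
Since α = 1 + [I]/Ki, [I]/Ki = 2.144 − 1 = 1.144 and Ki = 0.0900/1.144 = 0.0787 nM.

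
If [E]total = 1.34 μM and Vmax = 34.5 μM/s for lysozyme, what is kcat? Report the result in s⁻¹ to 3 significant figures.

25.7 s⁻¹

kcat = Vmax/[E]total = 34.5 μM/s / 1.34 μM = 25.7 s⁻¹.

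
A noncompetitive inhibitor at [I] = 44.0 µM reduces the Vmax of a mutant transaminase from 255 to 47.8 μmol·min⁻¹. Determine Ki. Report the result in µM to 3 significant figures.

Noncompetitive: Vmax,app = Vmax/α with α = 1 + [I]/Ki.
α = Vmax/Vmax,app = 255/47.8 = 5.335.
Ki = [I]/(α − 1) = 44.0/4.335 = 10.2 µM.

10.2 µM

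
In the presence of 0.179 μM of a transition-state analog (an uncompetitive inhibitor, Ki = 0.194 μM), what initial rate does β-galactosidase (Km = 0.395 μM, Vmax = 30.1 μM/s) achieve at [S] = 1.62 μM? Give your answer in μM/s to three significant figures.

α = 1 + [I]/Ki = 1 + 0.179/0.194 = 1.923.
For an uncompetitive inhibitor, both parameters are divided by α, giving Vmax/α and Km/α: Km,app = 0.205 μM, Vmax,app = 15.7 μM/s.
v = Vmax,app·[S]/(Km,app + [S]) = 15.7 × 1.62/(0.205 + 1.62) = 13.9 μM/s.

13.9 μM/s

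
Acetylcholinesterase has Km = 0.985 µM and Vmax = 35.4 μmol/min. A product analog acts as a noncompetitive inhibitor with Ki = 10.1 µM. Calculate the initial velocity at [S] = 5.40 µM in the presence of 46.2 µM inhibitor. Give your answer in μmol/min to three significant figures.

5.37 μmol/min

α = 1 + [I]/Ki = 1 + 46.2/10.1 = 5.574.
For a noncompetitive inhibitor, Vmax is reduced to Vmax/α while Km is unchanged: Km,app = 0.985 µM, Vmax,app = 6.35 μmol/min.
v = Vmax,app·[S]/(Km,app + [S]) = 6.35 × 5.40/(0.985 + 5.40) = 5.37 μmol/min.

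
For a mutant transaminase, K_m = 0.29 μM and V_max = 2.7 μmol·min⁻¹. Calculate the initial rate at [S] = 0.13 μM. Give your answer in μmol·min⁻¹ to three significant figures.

0.836 μmol·min⁻¹

v = Vmax·[S]/(Km + [S]) = 2.7 × 0.13 / (0.29 + 0.13)
  = 0.3510 / 0.4200 = 0.836 μmol·min⁻¹.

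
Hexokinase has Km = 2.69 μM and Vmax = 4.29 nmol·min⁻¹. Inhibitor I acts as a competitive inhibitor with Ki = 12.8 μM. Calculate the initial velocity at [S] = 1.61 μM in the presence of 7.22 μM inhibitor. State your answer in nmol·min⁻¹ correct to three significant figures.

1.19 nmol·min⁻¹

With α = 1 + [I]/Ki = 1 + 7.22/12.8 = 1.564, the competitive rate law is v = Vmax[S] / (αKm + [S]).
v = 4.29×1.61 / (1.564×2.69 + 1.61) = 6.907/5.817 = 1.19 nmol·min⁻¹.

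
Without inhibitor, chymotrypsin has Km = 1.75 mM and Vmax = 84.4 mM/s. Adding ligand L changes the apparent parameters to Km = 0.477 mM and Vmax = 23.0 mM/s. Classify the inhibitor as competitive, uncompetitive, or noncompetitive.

Both Km and Vmax decrease by the same factor (~3.67-fold) — characteristic of uncompetitive inhibition.

uncompetitive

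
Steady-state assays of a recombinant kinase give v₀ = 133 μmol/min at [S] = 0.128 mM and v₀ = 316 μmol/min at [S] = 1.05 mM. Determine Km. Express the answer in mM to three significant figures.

From v = Vmax[S]/(Km+[S]), each point gives Vmax = v(Km+[S])/[S].
Equating: 133(Km+0.128)/0.128 = 316(Km+1.05)/1.05.
1039·Km + 133 = 301.0·Km + 316, so (1039 − 301.0)·Km = 316 − 133.
Km = 183.0/738.1 = 0.248 mM; then Vmax = 133(0.248+0.128)/0.128 = 391 μmol/min.

0.248 mM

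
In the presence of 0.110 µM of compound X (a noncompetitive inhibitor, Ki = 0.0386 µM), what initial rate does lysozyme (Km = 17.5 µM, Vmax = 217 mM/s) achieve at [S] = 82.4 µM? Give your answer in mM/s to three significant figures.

46.5 mM/s

With α = 1 + [I]/Ki = 1 + 0.110/0.0386 = 3.850, the noncompetitive rate law is v = (Vmax/α)·[S] / (Km + [S]).
v = (217/3.850)×82.4 / (17.5 + 82.4) = 4645/99.90 = 46.5 mM/s.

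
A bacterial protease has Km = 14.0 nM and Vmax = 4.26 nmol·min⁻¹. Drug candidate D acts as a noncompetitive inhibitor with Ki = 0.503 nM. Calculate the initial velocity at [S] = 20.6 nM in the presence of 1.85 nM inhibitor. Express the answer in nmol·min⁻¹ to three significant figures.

α = 1 + [I]/Ki = 1 + 1.85/0.503 = 4.678.
For a noncompetitive inhibitor, Vmax is reduced to Vmax/α while Km is unchanged: Km,app = 14.0 nM, Vmax,app = 0.911 nmol·min⁻¹.
v = Vmax,app·[S]/(Km,app + [S]) = 0.911 × 20.6/(14.0 + 20.6) = 0.542 nmol·min⁻¹.

0.542 nmol·min⁻¹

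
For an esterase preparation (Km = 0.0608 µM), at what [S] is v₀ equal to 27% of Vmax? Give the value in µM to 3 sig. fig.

v/Vmax = [S]/(Km+[S]) = 0.27, so [S] = Km·0.27/(1 − 0.27) = 0.0608 × 0.3699.
[S] = 0.0225 µM.

0.0225 µM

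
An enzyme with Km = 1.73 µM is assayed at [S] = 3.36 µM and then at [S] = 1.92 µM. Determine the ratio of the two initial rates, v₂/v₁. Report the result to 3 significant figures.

0.797

Since Vmax cancels, v₂/v₁ = [S]₂(Km+[S]₁) / [S]₁(Km+[S]₂).
= 1.92×(1.73+3.36) / (3.36×(1.73+1.92)) = 9.773/12.26 = 0.797.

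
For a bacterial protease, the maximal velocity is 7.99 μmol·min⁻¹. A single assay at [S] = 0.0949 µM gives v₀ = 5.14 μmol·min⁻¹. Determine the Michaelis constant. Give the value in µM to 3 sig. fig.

0.0526 µM

From v = Vmax[S]/(Km+[S]), Km = [S](Vmax − v)/v.
Km = 0.0949 × (7.99 − 5.14) / 5.14 = 0.2705/5.14 = 0.0526 µM.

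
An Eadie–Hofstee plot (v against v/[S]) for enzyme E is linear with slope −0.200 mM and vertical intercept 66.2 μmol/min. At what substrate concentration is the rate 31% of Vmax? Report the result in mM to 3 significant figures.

The Eadie–Hofstee slope gives Km = 0.200 mM (slope = −Km).
v/Vmax = [S]/(Km+[S]) = 0.31 ⇒ [S] = Km·0.31/(1−0.31) = 0.200 × 0.4493 = 0.0899 mM.

0.0899 mM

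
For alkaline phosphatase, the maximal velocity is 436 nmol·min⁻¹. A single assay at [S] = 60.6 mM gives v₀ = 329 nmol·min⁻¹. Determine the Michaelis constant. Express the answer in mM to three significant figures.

v/Vmax = 329/436 = 0.7546 = [S]/(Km+[S]).
So Km + [S] = [S]/0.7546 = 80.31 mM, giving Km = 80.31 − 60.6 = 19.7 mM.

19.7 mM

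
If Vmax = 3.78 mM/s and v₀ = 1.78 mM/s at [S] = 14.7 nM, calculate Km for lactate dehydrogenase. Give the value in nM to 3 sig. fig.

16.5 nM

From v = Vmax[S]/(Km+[S]), Km = [S](Vmax − v)/v.
Km = 14.7 × (3.78 − 1.78) / 1.78 = 29.40/1.78 = 16.5 nM.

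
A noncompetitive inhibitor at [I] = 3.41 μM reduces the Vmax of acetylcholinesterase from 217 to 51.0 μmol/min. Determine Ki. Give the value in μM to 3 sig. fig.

Noncompetitive: Vmax,app = Vmax/α with α = 1 + [I]/Ki.
α = Vmax/Vmax,app = 217/51.0 = 4.255.
Ki = [I]/(α − 1) = 3.41/3.255 = 1.05 μM.

1.05 μM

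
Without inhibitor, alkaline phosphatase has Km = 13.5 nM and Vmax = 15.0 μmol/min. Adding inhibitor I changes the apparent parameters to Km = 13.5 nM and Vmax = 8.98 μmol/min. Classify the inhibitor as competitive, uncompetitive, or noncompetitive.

Vmax decreases (15.0 → 8.98 μmol/min) while Km is unchanged — pure noncompetitive inhibition.

noncompetitive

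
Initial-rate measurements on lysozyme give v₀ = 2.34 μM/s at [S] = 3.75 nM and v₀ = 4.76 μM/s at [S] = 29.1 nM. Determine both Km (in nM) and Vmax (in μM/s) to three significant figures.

Km = 5.26 nM; Vmax = 5.62 μM/s

In reciprocal form, 1/v = (Km/Vmax)·(1/[S]) + 1/Vmax. The two points give (1/[S], 1/v) = (0.2667, 0.4274) and (0.03436, 0.2101).
Slope = (0.4274 − 0.2101)/(0.2667 − 0.03436) = 0.9353; intercept = 0.4274 − 0.9353×0.2667 = 0.1779.
Vmax = 1/intercept = 5.62 μM/s; Km = slope × Vmax = 0.9353 × 5.62 = 5.26 nM.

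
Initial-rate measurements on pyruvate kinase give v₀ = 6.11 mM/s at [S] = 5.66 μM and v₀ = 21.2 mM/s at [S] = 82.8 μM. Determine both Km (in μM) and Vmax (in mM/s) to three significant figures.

Km = 18.3 μM; Vmax = 25.9 mM/s

In reciprocal form, 1/v = (Km/Vmax)·(1/[S]) + 1/Vmax. The two points give (1/[S], 1/v) = (0.1767, 0.1637) and (0.01208, 0.04717).
Slope = (0.1637 − 0.04717)/(0.1767 − 0.01208) = 0.7077; intercept = 0.1637 − 0.7077×0.1767 = 0.03862.
Vmax = 1/intercept = 25.9 mM/s; Km = slope × Vmax = 0.7077 × 25.9 = 18.3 μM.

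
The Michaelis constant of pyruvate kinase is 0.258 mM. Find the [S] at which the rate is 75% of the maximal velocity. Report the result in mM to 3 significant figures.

0.774 mM

v/Vmax = [S]/(Km+[S]) = 0.75, so [S] = Km·0.75/(1 − 0.75) = 0.258 × 3.000.
[S] = 0.774 mM.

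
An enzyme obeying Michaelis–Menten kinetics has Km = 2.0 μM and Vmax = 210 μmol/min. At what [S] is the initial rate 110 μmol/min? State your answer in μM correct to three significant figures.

2.20 μM

The required fractional saturation is v/Vmax = 110/210 = 0.5238.
Then [S]/(Km+[S]) = 0.5238 ⇒ [S] = 2.0 × 0.5238/(1 − 0.5238) = 2.20 μM.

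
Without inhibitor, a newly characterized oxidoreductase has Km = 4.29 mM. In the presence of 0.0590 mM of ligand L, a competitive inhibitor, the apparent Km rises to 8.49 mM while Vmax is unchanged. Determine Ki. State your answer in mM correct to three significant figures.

Competitive: Km,app = α·Km with α = 1 + [I]/Ki.
α = Km,app/Km = 8.49/4.29 = 1.979.
Since α = 1 + [I]/Ki, [I]/Ki = 1.979 − 1 = 0.9790 and Ki = 0.0590/0.9790 = 0.0603 mM.

0.0603 mM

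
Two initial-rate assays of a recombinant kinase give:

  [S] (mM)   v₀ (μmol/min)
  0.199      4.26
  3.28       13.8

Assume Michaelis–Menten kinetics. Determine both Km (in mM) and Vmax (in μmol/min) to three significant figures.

Km = 0.555 mM; Vmax = 16.1 μmol/min

From v = Vmax[S]/(Km+[S]), each point gives Vmax = v(Km+[S])/[S].
Equating: 4.26(Km+0.199)/0.199 = 13.8(Km+3.28)/3.28.
21.41·Km + 4.26 = 4.207·Km + 13.8, so (21.41 − 4.207)·Km = 13.8 − 4.26.
Km = 9.540/17.20 = 0.555 mM; then Vmax = 4.26(0.555+0.199)/0.199 = 16.1 μmol/min.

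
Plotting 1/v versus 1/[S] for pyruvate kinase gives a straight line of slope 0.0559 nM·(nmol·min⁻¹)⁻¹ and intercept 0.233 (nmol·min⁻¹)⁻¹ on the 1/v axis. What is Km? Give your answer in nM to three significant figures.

0.240 nM

y-intercept = 1/Vmax ⇒ Vmax = 4.29 nmol·min⁻¹; slope = Km/Vmax ⇒ Km = slope × Vmax.
Km = 0.0559 × 4.29 = 0.240 nM.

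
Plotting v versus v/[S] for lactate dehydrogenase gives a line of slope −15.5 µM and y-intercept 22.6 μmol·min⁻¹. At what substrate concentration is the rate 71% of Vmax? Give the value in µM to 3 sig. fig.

The Eadie–Hofstee slope gives Km = 15.5 µM (slope = −Km).
v/Vmax = [S]/(Km+[S]) = 0.71 ⇒ [S] = Km·0.71/(1−0.71) = 15.5 × 2.448 = 37.9 µM.

37.9 µM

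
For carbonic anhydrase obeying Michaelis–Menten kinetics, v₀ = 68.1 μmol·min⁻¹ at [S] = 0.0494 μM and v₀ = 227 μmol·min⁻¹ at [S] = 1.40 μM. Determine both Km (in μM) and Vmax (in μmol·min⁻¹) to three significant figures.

From v = Vmax[S]/(Km+[S]), each point gives Vmax = v(Km+[S])/[S].
Equating: 68.1(Km+0.0494)/0.0494 = 227(Km+1.40)/1.40.
1379·Km + 68.1 = 162.1·Km + 227, so (1379 − 162.1)·Km = 227 − 68.1.
Km = 158.9/1216 = 0.131 μM; then Vmax = 68.1(0.131+0.0494)/0.0494 = 248 μmol·min⁻¹.

Km = 0.131 μM; Vmax = 248 μmol·min⁻¹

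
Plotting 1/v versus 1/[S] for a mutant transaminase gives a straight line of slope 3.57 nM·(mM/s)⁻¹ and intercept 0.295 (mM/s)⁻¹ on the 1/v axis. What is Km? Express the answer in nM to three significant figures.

y-intercept = 1/Vmax ⇒ Vmax = 3.39 mM/s; slope = Km/Vmax ⇒ Km = slope × Vmax.
Km = 3.57 × 3.39 = 12.1 nM.

12.1 nM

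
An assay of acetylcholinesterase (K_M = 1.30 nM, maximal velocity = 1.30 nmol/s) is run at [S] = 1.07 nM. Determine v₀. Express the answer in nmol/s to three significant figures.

0.587 nmol/s

[S]/(Km+[S]) = 1.07/2.370 = 0.4515, the fractional saturation.
v = 0.4515 × Vmax = 0.4515 × 1.30 = 0.587 nmol/s.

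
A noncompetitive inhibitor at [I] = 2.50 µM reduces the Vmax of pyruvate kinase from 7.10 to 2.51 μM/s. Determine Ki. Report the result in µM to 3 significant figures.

1.37 µM

Noncompetitive: Vmax,app = Vmax/α with α = 1 + [I]/Ki.
α = Vmax/Vmax,app = 7.10/2.51 = 2.829.
Ki = [I]/(α − 1) = 2.50/1.829 = 1.37 µM.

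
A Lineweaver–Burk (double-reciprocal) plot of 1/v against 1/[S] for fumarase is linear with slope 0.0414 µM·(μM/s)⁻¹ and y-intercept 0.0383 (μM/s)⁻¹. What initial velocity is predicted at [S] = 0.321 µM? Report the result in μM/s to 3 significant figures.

5.98 μM/s

The y-intercept is 1/Vmax, so Vmax = 1/0.0383 = 26.1 μM/s.
The slope is Km/Vmax, so Km = 0.0414 × 26.1 = 1.08 µM.
Then v = 26.1 × 0.321/(1.08 + 0.321) = 5.98 μM/s.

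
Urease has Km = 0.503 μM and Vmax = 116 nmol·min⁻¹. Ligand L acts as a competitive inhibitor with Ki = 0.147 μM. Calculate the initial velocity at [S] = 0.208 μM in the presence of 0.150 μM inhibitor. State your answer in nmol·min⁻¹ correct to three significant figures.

19.7 nmol·min⁻¹

α = 1 + [I]/Ki = 1 + 0.150/0.147 = 2.020.
For a competitive inhibitor, Vmax is unchanged and the apparent Km becomes α·Km: Km,app = 1.02 μM, Vmax,app = 116 nmol·min⁻¹.
v = Vmax,app·[S]/(Km,app + [S]) = 116 × 0.208/(1.02 + 0.208) = 19.7 nmol·min⁻¹.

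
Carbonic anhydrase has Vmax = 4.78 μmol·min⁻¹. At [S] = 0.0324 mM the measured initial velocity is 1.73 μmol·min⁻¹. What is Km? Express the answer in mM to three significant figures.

From v = Vmax[S]/(Km+[S]), Km = [S](Vmax − v)/v.
Km = 0.0324 × (4.78 − 1.73) / 1.73 = 0.09882/1.73 = 0.0571 mM.

0.0571 mM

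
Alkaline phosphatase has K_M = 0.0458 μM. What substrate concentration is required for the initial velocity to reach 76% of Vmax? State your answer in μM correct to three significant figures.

0.145 μM

v/Vmax = [S]/(Km+[S]) = 0.76, so [S] = Km·0.76/(1 − 0.76) = 0.0458 × 3.167.
[S] = 0.145 μM.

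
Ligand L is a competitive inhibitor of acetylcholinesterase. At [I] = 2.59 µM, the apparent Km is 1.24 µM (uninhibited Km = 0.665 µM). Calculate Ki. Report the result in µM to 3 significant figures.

3.00 µM

Competitive: Km,app = α·Km with α = 1 + [I]/Ki.
α = Km,app/Km = 1.24/0.665 = 1.865.
Since α = 1 + [I]/Ki, [I]/Ki = 1.865 − 1 = 0.8647 and Ki = 2.59/0.8647 = 3.00 µM.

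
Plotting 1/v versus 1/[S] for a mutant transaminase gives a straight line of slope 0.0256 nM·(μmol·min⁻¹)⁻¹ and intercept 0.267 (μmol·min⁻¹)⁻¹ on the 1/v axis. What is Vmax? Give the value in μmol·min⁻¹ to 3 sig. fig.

3.75 μmol·min⁻¹

The y-intercept of a Lineweaver–Burk plot equals 1/Vmax, so Vmax = 1/0.267 = 3.75 μmol·min⁻¹.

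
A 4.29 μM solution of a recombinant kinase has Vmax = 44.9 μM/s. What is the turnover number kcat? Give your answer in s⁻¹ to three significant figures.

kcat = Vmax/[E]total = 44.9 μM/s / 4.29 μM = 10.5 s⁻¹.

10.5 s⁻¹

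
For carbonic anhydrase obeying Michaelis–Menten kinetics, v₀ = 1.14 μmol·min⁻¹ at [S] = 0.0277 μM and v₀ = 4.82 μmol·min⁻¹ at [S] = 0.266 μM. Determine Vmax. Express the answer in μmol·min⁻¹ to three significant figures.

From v = Vmax[S]/(Km+[S]), each point gives Vmax = v(Km+[S])/[S].
Equating: 1.14(Km+0.0277)/0.0277 = 4.82(Km+0.266)/0.266.
41.16·Km + 1.14 = 18.12·Km + 4.82, so (41.16 − 18.12)·Km = 4.82 − 1.14.
Km = 3.680/23.03 = 0.160 μM; then Vmax = 1.14(0.160+0.0277)/0.0277 = 7.71 μmol·min⁻¹.

7.71 μmol·min⁻¹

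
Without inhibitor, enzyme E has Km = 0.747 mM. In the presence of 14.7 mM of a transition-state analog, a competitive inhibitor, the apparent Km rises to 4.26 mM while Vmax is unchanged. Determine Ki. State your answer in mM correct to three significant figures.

Competitive: Km,app = α·Km with α = 1 + [I]/Ki.
α = Km,app/Km = 4.26/0.747 = 5.703.
Ki = [I]/(α − 1) = 14.7/4.703 = 3.13 mM.

3.13 mM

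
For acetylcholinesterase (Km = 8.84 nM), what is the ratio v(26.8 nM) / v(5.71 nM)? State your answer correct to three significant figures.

Since Vmax cancels, v₂/v₁ = [S]₂(Km+[S]₁) / [S]₁(Km+[S]₂).
= 26.8×(8.84+5.71) / (5.71×(8.84+26.8)) = 389.9/203.5 = 1.92.

1.92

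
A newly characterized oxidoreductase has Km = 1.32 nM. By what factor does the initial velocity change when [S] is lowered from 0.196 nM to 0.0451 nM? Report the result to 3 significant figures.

Since Vmax cancels, v₂/v₁ = [S]₂(Km+[S]₁) / [S]₁(Km+[S]₂).
= 0.0451×(1.32+0.196) / (0.196×(1.32+0.0451)) = 0.06837/0.2676 = 0.256.

0.256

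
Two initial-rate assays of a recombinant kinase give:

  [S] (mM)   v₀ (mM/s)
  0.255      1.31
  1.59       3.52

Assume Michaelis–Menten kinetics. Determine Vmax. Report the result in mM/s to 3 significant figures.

5.19 mM/s

In reciprocal form, 1/v = (Km/Vmax)·(1/[S]) + 1/Vmax. The two points give (1/[S], 1/v) = (3.922, 0.7634) and (0.6289, 0.2841).
Slope = (0.7634 − 0.2841)/(3.922 − 0.6289) = 0.1456; intercept = 0.7634 − 0.1456×3.922 = 0.1925.
Vmax = 1/intercept = 5.19 mM/s; Km = slope × Vmax = 0.1456 × 5.19 = 0.756 mM.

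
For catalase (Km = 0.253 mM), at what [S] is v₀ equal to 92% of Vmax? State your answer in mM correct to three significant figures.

v/Vmax = [S]/(Km+[S]) = 0.92, so [S] = Km·0.92/(1 − 0.92) = 0.253 × 11.50.
[S] = 2.91 mM.

2.91 mM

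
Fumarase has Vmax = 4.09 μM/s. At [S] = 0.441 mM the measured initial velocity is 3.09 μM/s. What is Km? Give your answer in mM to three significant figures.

v/Vmax = 3.09/4.09 = 0.7555 = [S]/(Km+[S]).
So Km + [S] = [S]/0.7555 = 0.5837 mM, giving Km = 0.5837 − 0.441 = 0.143 mM.

0.143 mM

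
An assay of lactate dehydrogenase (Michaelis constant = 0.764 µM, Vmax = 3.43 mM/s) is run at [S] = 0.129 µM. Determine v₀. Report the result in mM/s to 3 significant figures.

0.495 mM/s

v = Vmax·[S]/(Km + [S]) = 3.43 × 0.129 / (0.764 + 0.129)
  = 0.4425 / 0.8930 = 0.495 mM/s.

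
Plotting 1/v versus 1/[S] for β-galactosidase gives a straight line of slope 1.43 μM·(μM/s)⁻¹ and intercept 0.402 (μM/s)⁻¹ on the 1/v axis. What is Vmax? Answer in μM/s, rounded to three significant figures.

2.49 μM/s

The y-intercept of a Lineweaver–Burk plot equals 1/Vmax, so Vmax = 1/0.402 = 2.49 μM/s.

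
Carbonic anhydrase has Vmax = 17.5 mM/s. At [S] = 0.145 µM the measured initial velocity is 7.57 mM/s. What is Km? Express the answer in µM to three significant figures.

v/Vmax = 7.57/17.5 = 0.4326 = [S]/(Km+[S]).
So Km + [S] = [S]/0.4326 = 0.3352 µM, giving Km = 0.3352 − 0.145 = 0.190 µM.

0.190 µM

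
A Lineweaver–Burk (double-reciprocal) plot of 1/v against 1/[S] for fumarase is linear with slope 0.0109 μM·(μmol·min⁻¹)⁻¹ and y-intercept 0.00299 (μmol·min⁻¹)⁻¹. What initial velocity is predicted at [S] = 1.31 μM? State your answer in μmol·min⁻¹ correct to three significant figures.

88.4 μmol·min⁻¹

The y-intercept is 1/Vmax, so Vmax = 1/0.00299 = 334 μmol·min⁻¹.
The slope is Km/Vmax, so Km = 0.0109 × 334 = 3.65 μM.
Then v = 334 × 1.31/(3.65 + 1.31) = 88.4 μmol·min⁻¹.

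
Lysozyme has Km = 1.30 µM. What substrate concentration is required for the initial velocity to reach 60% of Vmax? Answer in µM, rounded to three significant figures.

1.95 µM

v/Vmax = [S]/(Km+[S]) = 0.6, so [S] = Km·0.6/(1 − 0.6) = 1.30 × 1.500.
[S] = 1.95 µM.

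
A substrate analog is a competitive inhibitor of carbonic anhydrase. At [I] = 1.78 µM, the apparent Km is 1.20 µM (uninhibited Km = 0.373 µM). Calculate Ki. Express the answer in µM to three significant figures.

Competitive: Km,app = α·Km with α = 1 + [I]/Ki.
α = Km,app/Km = 1.20/0.373 = 3.217.
Since α = 1 + [I]/Ki, [I]/Ki = 3.217 − 1 = 2.217 and Ki = 1.78/2.217 = 0.803 µM.

0.803 µM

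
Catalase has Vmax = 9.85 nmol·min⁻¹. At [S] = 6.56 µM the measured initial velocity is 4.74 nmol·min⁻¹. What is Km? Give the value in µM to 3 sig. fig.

7.07 µM

From v = Vmax[S]/(Km+[S]), Km = [S](Vmax − v)/v.
Km = 6.56 × (9.85 − 4.74) / 4.74 = 33.52/4.74 = 7.07 µM.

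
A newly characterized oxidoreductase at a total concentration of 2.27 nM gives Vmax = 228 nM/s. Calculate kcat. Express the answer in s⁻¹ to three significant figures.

kcat = Vmax/[E]total = 228 nM/s / 2.27 nM = 100 s⁻¹.

100 s⁻¹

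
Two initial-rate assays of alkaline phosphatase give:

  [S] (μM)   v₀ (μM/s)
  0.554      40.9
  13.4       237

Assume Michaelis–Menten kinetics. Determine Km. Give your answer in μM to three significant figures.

3.49 μM

In reciprocal form, 1/v = (Km/Vmax)·(1/[S]) + 1/Vmax. The two points give (1/[S], 1/v) = (1.805, 0.02445) and (0.07463, 0.004219).
Slope = (0.02445 − 0.004219)/(1.805 − 0.07463) = 0.01169; intercept = 0.02445 − 0.01169×1.805 = 0.003347.
Vmax = 1/intercept = 299 μM/s; Km = slope × Vmax = 0.01169 × 299 = 3.49 μM.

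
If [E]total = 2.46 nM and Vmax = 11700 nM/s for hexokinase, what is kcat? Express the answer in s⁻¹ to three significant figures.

kcat = Vmax/[E]total = 11700 nM/s / 2.46 nM = 4760 s⁻¹.

4760 s⁻¹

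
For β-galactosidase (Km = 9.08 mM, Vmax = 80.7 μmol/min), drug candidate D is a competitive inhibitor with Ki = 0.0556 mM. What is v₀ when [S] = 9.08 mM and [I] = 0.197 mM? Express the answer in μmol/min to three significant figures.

With α = 1 + [I]/Ki = 1 + 0.197/0.0556 = 4.543, the competitive rate law is v = Vmax[S] / (αKm + [S]).
v = 80.7×9.08 / (4.543×9.08 + 9.08) = 732.8/50.33 = 14.6 μmol/min.

14.6 μmol/min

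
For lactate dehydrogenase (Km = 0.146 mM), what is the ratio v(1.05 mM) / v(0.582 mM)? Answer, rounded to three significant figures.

Since Vmax cancels, v₂/v₁ = [S]₂(Km+[S]₁) / [S]₁(Km+[S]₂).
= 1.05×(0.146+0.582) / (0.582×(0.146+1.05)) = 0.7644/0.6961 = 1.10.

1.10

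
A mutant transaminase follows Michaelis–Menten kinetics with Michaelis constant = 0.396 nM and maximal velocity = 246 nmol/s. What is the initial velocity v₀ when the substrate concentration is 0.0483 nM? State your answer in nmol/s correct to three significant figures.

26.7 nmol/s

v = Vmax·[S]/(Km + [S]) = 246 × 0.0483 / (0.396 + 0.0483)
  = 11.88 / 0.4443 = 26.7 nmol/s.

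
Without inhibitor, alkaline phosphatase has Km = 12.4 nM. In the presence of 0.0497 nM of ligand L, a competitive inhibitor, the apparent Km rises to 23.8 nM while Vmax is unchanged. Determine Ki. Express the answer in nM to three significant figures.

Competitive: Km,app = α·Km with α = 1 + [I]/Ki.
α = Km,app/Km = 23.8/12.4 = 1.919.
Since α = 1 + [I]/Ki, [I]/Ki = 1.919 − 1 = 0.9194 and Ki = 0.0497/0.9194 = 0.0541 nM.

0.0541 nM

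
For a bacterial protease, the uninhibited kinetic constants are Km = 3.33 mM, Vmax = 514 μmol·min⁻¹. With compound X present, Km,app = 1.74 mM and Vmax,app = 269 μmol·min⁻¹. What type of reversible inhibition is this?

uncompetitive

Both Km and Vmax decrease by the same factor (~1.91-fold) — characteristic of uncompetitive inhibition.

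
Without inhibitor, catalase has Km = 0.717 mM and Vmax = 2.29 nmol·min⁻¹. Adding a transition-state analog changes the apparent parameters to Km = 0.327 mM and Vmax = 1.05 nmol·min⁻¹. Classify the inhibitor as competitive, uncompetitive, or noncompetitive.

Both Km and Vmax decrease by the same factor (~2.19-fold) — characteristic of uncompetitive inhibition.

uncompetitive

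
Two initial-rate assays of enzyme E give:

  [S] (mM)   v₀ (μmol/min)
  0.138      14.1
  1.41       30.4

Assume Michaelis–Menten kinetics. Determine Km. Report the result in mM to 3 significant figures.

0.202 mM

In reciprocal form, 1/v = (Km/Vmax)·(1/[S]) + 1/Vmax. The two points give (1/[S], 1/v) = (7.246, 0.07092) and (0.7092, 0.03289).
Slope = (0.07092 − 0.03289)/(7.246 − 0.7092) = 0.005817; intercept = 0.07092 − 0.005817×7.246 = 0.02877.
Vmax = 1/intercept = 34.8 μmol/min; Km = slope × Vmax = 0.005817 × 34.8 = 0.202 mM.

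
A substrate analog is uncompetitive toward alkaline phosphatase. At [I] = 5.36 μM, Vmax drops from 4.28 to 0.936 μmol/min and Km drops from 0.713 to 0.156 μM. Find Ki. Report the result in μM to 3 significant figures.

Uncompetitive: Vmax,app = Vmax/α (and Km,app = Km/α) with α = 1 + [I]/Ki.
α = Vmax/Vmax,app = 4.28/0.936 = 4.573.
Since α = 1 + [I]/Ki, [I]/Ki = 4.573 − 1 = 3.573 and Ki = 5.36/3.573 = 1.50 μM.

1.50 μM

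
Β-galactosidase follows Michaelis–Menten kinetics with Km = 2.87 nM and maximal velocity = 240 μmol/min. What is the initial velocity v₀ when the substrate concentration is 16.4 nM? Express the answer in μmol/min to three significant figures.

204 μmol/min

[S]/(Km+[S]) = 16.4/19.27 = 0.8511, the fractional saturation.
v = 0.8511 × Vmax = 0.8511 × 240 = 204 μmol/min.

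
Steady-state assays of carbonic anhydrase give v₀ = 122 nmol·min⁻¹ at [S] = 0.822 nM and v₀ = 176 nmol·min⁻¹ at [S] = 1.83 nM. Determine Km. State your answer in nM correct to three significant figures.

From v = Vmax[S]/(Km+[S]), each point gives Vmax = v(Km+[S])/[S].
Equating: 122(Km+0.822)/0.822 = 176(Km+1.83)/1.83.
148.4·Km + 122 = 96.17·Km + 176, so (148.4 − 96.17)·Km = 176 − 122.
Km = 54.00/52.24 = 1.03 nM; then Vmax = 122(1.03+0.822)/0.822 = 275 nmol·min⁻¹.

1.03 nM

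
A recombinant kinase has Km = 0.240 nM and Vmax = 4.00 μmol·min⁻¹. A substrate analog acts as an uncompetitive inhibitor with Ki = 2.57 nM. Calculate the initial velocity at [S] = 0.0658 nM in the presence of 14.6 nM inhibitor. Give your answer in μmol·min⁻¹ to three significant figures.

0.387 μmol·min⁻¹

With α = 1 + [I]/Ki = 1 + 14.6/2.57 = 6.681, the uncompetitive rate law is v = (Vmax/α)·[S] / (Km/α + [S]).
v = (4.00/6.681)×0.0658 / (0.240/6.681 + 0.0658) = 0.03940/0.1017 = 0.387 μmol·min⁻¹.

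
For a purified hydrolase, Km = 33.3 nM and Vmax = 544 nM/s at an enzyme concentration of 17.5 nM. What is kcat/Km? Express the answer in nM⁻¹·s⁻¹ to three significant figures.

0.934 nM⁻¹·s⁻¹

kcat = Vmax/[E]total = 544/17.5 = 31.1 s⁻¹.
kcat/Km = 31.1/33.3 = 0.934 nM⁻¹·s⁻¹.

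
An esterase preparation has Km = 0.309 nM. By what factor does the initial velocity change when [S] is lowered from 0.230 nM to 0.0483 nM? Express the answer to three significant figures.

0.317

The fractional saturations are [S]/(Km+[S]) = 0.230/0.5390 = 0.4267 and 0.0483/0.3573 = 0.1352.
v₂/v₁ is just their ratio: 0.1352/0.4267 = 0.317.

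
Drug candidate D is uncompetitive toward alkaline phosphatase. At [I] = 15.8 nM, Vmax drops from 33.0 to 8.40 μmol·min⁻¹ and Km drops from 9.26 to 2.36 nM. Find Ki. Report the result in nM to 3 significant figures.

5.40 nM

Uncompetitive: Vmax,app = Vmax/α (and Km,app = Km/α) with α = 1 + [I]/Ki.
α = Vmax/Vmax,app = 33.0/8.40 = 3.929.
Ki = [I]/(α − 1) = 15.8/2.929 = 5.40 nM.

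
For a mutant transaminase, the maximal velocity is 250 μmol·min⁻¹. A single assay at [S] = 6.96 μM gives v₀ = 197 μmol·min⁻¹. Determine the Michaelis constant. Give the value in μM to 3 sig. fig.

From v = Vmax[S]/(Km+[S]), Km = [S](Vmax − v)/v.
Km = 6.96 × (250 − 197) / 197 = 368.9/197 = 1.87 μM.

1.87 μM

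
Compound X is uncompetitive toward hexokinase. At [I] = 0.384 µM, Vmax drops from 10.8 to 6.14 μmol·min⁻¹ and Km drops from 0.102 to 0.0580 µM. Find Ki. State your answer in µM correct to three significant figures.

0.506 µM

Uncompetitive: Vmax,app = Vmax/α (and Km,app = Km/α) with α = 1 + [I]/Ki.
α = Vmax/Vmax,app = 10.8/6.14 = 1.759.
Since α = 1 + [I]/Ki, [I]/Ki = 1.759 − 1 = 0.7590 and Ki = 0.384/0.7590 = 0.506 µM.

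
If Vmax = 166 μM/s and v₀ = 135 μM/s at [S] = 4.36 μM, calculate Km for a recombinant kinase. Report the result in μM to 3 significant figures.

From v = Vmax[S]/(Km+[S]), Km = [S](Vmax − v)/v.
Km = 4.36 × (166 − 135) / 135 = 135.2/135 = 1.00 μM.

1.00 μM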